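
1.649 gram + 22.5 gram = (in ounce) 0.8518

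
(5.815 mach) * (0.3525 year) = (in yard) 2.407e+10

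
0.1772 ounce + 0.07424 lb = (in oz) 1.365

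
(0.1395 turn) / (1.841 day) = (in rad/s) 5.51e-06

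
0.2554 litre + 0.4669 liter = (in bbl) 0.004543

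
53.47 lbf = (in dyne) 2.378e+07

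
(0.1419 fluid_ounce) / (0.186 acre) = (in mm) 5.575e-06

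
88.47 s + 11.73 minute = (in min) 13.2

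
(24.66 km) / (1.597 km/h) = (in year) 0.001763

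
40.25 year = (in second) 1.269e+09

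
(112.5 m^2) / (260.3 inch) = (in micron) 1.702e+07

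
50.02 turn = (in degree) 1.801e+04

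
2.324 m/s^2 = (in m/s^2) 2.324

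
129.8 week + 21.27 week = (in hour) 2.538e+04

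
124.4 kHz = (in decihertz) 1.244e+06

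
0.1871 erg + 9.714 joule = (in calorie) 2.322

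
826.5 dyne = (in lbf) 0.001858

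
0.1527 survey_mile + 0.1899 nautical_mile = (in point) 1.694e+06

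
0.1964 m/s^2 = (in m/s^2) 0.1964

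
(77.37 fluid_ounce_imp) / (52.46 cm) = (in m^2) 0.00419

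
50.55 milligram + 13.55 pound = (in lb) 13.55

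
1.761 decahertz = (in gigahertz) 1.761e-08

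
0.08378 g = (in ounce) 0.002955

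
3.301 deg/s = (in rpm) 0.5502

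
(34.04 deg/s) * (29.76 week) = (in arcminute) 3.676e+10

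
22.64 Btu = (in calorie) 5709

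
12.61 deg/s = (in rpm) 2.102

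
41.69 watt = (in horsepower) 0.05591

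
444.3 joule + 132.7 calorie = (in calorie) 238.9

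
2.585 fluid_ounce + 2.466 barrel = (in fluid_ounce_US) 1.326e+04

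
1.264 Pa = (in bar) 1.264e-05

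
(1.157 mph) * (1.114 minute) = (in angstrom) 3.457e+11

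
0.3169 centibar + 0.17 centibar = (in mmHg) 3.652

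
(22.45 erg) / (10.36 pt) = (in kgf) 6.264e-05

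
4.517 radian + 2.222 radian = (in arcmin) 2.317e+04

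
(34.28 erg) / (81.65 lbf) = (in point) 2.675e-05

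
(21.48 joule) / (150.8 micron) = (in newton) 1.424e+05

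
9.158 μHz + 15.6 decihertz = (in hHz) 0.0156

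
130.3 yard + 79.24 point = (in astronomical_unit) 7.966e-10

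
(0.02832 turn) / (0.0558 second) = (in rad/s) 3.189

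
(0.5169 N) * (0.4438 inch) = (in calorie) 0.001393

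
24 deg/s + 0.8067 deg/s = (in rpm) 4.134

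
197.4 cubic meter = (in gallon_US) 5.215e+04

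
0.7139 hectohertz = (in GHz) 7.139e-08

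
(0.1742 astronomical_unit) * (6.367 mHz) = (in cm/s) 1.659e+10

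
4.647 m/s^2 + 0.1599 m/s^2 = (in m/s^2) 4.807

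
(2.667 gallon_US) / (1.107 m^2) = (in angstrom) 9.12e+07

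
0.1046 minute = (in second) 6.276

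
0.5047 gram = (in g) 0.5047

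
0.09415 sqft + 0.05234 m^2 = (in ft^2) 0.6575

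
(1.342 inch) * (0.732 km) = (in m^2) 24.95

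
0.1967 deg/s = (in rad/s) 0.003433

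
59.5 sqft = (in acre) 0.001366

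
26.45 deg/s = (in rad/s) 0.4616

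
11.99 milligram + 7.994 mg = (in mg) 19.98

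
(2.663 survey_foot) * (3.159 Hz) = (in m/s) 2.564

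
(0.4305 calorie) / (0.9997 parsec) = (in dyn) 5.839e-12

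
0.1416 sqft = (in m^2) 0.01316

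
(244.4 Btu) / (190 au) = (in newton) 9.072e-09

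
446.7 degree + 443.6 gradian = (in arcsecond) 3.045e+06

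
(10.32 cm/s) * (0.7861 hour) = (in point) 8.279e+05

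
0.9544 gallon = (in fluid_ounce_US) 122.2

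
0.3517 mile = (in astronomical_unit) 3.784e-09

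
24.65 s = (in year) 7.816e-07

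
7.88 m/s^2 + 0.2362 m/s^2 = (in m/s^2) 8.116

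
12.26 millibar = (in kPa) 1.226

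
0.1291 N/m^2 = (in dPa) 1.291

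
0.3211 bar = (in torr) 240.8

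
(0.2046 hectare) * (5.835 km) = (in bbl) 7.509e+07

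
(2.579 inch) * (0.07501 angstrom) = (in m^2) 4.914e-13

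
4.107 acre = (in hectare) 1.662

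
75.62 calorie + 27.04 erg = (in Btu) 0.2999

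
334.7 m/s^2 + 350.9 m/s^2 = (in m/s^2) 685.6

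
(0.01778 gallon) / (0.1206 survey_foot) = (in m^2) 0.001831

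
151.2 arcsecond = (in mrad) 0.733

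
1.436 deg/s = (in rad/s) 0.02506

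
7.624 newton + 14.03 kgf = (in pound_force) 32.64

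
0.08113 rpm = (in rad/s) 0.008496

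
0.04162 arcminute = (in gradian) 0.0007707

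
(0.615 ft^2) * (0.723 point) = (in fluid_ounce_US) 0.4928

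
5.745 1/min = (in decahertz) 0.009575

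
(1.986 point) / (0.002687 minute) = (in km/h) 0.01564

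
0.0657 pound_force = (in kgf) 0.0298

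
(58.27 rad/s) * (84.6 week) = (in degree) 1.708e+11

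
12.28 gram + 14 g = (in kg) 0.02628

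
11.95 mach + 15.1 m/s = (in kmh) 1.47e+04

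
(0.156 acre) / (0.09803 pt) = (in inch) 7.187e+08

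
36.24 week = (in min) 3.653e+05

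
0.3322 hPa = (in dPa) 332.2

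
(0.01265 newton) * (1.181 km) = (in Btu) 0.01416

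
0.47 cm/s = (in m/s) 0.0047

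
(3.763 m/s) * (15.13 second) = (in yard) 62.26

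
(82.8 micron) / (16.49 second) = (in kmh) 1.808e-05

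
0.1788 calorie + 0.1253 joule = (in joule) 0.8734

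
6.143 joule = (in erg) 6.143e+07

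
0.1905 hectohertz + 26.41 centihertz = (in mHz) 1.931e+04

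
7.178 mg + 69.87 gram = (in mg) 6.988e+04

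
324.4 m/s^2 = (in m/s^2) 324.4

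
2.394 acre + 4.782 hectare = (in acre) 14.21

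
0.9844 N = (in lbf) 0.2213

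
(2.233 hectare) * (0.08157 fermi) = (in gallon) 4.812e-10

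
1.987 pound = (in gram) 901.3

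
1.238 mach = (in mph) 943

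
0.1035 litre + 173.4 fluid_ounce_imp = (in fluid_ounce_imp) 177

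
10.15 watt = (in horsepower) 0.01361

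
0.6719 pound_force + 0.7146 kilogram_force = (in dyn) 9.997e+05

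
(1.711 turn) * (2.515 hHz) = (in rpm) 2.582e+04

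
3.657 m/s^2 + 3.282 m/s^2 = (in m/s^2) 6.939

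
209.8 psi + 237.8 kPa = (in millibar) 1.684e+04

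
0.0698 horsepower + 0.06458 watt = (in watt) 52.11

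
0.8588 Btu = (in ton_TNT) 2.166e-07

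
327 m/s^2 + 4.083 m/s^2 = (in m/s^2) 331.1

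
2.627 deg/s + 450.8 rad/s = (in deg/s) 2.583e+04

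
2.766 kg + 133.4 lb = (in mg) 6.328e+07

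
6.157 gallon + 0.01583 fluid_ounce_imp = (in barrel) 0.1466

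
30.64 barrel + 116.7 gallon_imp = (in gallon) 1427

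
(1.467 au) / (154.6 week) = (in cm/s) 2.347e+05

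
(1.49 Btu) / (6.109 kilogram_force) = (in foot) 86.09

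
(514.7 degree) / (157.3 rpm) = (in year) 1.729e-08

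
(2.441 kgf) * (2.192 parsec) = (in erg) 1.619e+25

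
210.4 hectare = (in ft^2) 2.265e+07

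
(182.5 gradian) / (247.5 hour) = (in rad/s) 3.217e-06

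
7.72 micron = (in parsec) 2.502e-22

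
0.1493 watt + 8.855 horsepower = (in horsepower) 8.855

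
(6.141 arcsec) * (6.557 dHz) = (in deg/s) 0.001119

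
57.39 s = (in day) 0.0006642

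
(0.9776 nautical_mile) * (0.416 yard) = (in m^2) 688.7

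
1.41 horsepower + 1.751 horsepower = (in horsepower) 3.161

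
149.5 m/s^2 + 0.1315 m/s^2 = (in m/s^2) 149.6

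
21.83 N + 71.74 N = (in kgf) 9.541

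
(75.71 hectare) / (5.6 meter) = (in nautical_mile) 73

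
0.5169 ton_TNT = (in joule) 2.163e+09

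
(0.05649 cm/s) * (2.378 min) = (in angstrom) 8.06e+08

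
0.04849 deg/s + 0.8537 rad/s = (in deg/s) 48.96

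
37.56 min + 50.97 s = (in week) 0.00381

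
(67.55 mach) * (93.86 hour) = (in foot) 2.55e+10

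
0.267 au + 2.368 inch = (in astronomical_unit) 0.267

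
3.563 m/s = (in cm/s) 356.3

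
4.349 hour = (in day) 0.1812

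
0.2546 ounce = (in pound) 0.01591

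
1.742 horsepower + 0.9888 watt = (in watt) 1300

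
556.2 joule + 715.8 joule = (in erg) 1.272e+10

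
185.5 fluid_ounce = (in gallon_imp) 1.207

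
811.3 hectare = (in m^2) 8.113e+06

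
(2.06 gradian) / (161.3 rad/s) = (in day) 2.322e-09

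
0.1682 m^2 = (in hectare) 1.682e-05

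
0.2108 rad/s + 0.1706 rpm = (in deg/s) 13.1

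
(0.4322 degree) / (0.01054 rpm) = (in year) 2.167e-07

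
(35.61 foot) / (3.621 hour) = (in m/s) 0.0008326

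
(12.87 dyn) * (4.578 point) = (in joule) 2.079e-07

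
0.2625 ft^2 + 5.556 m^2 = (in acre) 0.001379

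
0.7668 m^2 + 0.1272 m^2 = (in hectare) 8.94e-05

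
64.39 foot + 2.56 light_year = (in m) 2.422e+16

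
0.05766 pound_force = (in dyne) 2.565e+04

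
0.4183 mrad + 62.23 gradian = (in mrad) 977.9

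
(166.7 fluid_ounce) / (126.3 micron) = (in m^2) 39.03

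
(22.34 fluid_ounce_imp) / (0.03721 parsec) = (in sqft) 5.951e-18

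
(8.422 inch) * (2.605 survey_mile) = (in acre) 0.2216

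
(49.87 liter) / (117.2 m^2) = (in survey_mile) 2.644e-07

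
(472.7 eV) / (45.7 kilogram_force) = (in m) 1.69e-19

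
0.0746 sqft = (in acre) 1.713e-06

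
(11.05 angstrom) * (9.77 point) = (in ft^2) 4.099e-11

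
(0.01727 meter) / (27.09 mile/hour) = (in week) 2.358e-09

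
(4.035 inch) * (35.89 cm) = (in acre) 9.089e-06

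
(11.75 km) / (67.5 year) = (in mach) 1.621e-08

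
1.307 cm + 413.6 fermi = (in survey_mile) 8.121e-06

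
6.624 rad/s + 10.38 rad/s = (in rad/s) 17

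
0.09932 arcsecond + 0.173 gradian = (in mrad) 2.718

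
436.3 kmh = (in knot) 235.6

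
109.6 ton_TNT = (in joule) 4.586e+11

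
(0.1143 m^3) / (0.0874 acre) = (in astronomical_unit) 2.16e-15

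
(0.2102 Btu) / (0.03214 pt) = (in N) 1.956e+07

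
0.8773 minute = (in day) 0.0006092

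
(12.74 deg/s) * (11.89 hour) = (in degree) 5.453e+05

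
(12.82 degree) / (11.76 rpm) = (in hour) 5.047e-05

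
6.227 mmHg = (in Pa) 830.2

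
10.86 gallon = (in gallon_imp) 9.043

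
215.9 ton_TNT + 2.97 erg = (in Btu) 8.562e+08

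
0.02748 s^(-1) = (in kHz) 2.748e-05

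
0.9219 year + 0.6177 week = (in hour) 8180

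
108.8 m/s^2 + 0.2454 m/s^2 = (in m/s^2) 109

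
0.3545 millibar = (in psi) 0.005142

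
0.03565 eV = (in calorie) 1.365e-21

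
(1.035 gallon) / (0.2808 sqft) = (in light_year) 1.587e-17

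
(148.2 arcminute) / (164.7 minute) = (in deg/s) 0.0002499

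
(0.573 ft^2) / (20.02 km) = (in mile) 1.652e-09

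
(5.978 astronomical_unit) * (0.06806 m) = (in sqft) 6.552e+11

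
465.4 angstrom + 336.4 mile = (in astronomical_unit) 3.619e-06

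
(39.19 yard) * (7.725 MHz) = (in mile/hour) 6.192e+08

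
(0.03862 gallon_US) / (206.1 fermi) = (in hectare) 7.093e+04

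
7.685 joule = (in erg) 7.685e+07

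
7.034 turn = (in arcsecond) 9.116e+06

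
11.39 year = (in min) 5.987e+06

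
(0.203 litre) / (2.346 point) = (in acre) 6.061e-05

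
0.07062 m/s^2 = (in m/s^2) 0.07062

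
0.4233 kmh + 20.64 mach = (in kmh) 2.53e+04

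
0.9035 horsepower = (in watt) 673.7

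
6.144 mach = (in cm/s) 2.092e+05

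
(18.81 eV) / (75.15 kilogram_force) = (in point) 1.159e-17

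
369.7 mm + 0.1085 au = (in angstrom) 1.623e+20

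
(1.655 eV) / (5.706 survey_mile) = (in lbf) 6.491e-24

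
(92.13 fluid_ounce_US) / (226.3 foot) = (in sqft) 0.0004252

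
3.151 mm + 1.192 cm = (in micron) 1.507e+04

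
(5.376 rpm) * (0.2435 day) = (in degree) 6.786e+05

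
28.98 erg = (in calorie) 6.926e-07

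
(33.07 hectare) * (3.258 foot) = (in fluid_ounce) 1.11e+10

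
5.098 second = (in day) 5.9e-05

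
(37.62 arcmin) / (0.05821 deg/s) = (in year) 3.416e-07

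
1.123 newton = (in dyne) 1.123e+05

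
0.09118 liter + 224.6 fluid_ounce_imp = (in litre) 6.473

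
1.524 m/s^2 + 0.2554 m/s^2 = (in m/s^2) 1.779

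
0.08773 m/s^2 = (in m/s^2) 0.08773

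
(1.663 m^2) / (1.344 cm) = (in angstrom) 1.237e+12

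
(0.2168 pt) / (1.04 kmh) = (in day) 3.064e-09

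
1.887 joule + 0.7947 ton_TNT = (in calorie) 7.947e+08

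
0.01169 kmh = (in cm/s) 0.3247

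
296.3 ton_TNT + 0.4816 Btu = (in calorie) 2.963e+11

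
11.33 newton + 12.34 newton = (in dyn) 2.367e+06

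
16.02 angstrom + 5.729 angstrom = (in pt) 6.165e-06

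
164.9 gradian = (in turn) 0.4123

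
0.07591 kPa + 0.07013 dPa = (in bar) 0.0007592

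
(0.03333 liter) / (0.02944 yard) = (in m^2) 0.001238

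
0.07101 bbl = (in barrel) 0.07101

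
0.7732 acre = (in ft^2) 3.368e+04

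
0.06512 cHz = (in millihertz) 0.6512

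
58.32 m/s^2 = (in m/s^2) 58.32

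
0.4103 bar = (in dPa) 4.103e+05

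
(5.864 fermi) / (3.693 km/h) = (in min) 9.527e-17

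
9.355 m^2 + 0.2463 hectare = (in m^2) 2472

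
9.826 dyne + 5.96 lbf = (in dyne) 2.651e+06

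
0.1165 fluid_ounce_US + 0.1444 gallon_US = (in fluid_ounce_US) 18.6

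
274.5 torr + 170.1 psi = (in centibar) 1209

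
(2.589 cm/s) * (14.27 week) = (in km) 223.4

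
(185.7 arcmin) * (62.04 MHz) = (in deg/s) 1.92e+08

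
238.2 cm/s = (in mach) 0.006996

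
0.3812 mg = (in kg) 3.812e-07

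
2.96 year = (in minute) 1.556e+06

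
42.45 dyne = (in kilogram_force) 4.329e-05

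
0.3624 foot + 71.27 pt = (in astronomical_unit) 9.064e-13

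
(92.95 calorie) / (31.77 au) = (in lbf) 1.84e-11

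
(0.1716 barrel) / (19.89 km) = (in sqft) 1.476e-05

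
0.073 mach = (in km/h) 89.48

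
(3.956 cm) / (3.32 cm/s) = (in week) 1.97e-06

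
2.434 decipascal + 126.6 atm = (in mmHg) 9.622e+04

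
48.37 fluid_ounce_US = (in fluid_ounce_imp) 50.35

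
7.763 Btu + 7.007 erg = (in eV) 5.112e+22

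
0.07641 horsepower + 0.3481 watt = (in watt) 57.33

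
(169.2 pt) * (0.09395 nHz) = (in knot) 1.09e-11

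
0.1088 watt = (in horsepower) 0.0001459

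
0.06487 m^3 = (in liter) 64.87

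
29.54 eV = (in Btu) 4.486e-21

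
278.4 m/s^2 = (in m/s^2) 278.4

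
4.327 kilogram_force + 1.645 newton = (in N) 44.08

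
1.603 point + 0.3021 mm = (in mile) 5.391e-07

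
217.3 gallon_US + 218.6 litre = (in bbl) 6.549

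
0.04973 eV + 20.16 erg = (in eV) 1.258e+13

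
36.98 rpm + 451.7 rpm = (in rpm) 488.7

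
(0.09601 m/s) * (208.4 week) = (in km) 1.21e+04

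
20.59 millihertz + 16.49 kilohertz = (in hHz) 164.9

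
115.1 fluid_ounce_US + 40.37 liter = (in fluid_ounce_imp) 1541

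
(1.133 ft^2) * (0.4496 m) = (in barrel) 0.2977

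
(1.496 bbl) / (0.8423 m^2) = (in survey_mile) 0.0001755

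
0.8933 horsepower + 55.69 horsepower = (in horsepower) 56.58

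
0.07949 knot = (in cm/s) 4.089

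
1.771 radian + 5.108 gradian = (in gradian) 117.9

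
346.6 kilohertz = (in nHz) 3.466e+14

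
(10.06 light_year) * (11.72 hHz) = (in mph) 2.495e+20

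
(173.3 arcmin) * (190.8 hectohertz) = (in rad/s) 961.8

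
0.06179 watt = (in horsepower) 8.286e-05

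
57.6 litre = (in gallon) 15.22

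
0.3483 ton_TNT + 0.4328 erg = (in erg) 1.457e+16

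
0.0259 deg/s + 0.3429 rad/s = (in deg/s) 19.67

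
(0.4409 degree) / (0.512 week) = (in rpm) 2.373e-07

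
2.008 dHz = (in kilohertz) 0.0002008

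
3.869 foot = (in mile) 0.0007328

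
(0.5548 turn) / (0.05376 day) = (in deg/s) 0.043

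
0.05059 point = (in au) 1.193e-16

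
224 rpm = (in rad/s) 23.46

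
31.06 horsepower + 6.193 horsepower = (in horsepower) 37.25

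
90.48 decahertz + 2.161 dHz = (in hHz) 9.05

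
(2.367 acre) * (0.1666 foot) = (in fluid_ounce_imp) 1.712e+07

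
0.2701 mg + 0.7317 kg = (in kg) 0.7317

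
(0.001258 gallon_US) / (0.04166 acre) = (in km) 2.825e-11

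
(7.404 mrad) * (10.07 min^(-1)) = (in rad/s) 0.001243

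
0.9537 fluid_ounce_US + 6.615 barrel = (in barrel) 6.615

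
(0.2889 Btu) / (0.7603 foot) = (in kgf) 134.1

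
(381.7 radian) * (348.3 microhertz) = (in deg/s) 7.617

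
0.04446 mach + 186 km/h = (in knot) 129.9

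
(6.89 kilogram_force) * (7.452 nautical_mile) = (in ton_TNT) 0.0002229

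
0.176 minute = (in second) 10.56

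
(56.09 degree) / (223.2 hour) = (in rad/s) 1.218e-06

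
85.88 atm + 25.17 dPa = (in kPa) 8702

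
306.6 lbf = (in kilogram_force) 139.1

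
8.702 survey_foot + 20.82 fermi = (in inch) 104.4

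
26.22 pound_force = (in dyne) 1.166e+07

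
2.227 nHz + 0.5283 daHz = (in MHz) 5.283e-06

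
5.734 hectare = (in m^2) 5.734e+04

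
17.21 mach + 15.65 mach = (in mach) 32.86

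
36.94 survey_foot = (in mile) 0.006996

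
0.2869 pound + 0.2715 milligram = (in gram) 130.1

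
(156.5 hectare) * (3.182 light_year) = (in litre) 4.711e+25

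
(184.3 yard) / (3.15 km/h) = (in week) 0.0003185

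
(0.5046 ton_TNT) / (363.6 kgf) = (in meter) 5.921e+05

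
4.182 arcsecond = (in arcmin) 0.0697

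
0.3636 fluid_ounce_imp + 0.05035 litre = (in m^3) 6.068e-05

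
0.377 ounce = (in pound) 0.02356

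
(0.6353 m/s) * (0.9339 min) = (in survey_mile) 0.02212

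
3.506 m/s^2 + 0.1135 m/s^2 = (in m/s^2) 3.619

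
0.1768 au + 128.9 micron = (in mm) 2.645e+13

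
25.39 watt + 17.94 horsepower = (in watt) 1.34e+04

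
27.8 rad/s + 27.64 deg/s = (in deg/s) 1620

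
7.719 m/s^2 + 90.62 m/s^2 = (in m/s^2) 98.34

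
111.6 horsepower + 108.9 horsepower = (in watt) 1.644e+05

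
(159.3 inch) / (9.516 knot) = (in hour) 0.0002296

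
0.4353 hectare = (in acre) 1.076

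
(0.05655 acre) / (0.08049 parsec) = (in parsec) 2.986e-30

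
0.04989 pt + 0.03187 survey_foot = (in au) 6.505e-14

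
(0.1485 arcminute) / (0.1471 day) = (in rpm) 3.246e-08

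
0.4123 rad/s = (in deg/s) 23.62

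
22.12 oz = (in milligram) 6.271e+05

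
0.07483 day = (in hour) 1.796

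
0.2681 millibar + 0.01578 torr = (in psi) 0.004194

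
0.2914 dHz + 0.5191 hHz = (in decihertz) 519.4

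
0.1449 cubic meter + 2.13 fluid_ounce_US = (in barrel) 0.9118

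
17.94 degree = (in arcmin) 1076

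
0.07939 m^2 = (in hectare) 7.939e-06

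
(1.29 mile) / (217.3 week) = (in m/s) 1.58e-05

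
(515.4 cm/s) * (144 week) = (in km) 4.489e+05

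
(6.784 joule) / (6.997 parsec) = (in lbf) 7.064e-18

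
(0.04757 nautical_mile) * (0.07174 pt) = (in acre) 5.51e-07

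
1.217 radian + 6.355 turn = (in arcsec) 8.487e+06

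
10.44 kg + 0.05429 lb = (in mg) 1.046e+07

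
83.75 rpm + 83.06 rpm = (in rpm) 166.8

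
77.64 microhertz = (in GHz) 7.764e-14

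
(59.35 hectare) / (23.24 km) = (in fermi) 2.554e+16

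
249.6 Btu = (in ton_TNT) 6.294e-05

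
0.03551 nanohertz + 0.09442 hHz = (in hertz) 9.442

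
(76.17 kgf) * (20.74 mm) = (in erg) 1.549e+08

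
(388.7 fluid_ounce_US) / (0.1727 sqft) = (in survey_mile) 0.0004452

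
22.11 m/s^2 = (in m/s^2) 22.11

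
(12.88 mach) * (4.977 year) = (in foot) 2.258e+12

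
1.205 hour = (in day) 0.05021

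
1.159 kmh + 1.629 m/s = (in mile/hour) 4.364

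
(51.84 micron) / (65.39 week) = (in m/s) 1.311e-12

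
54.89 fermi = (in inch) 2.161e-12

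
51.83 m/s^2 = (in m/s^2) 51.83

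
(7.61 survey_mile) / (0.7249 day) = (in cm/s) 19.55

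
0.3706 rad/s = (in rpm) 3.539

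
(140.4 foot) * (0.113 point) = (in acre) 4.215e-07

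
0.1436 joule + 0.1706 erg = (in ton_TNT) 3.432e-11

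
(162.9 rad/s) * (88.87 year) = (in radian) 4.565e+11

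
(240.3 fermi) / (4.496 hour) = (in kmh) 5.345e-17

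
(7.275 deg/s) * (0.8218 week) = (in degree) 3.616e+06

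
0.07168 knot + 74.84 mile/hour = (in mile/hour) 74.92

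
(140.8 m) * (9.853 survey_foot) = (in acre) 0.1045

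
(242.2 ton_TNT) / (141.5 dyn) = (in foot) 2.35e+15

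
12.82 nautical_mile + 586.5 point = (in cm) 2.374e+06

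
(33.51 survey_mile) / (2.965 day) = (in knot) 0.4092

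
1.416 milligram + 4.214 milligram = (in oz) 0.0001986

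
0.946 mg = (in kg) 9.46e-07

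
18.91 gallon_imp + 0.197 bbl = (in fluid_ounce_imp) 4128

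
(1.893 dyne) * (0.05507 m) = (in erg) 10.42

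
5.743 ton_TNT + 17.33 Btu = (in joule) 2.403e+10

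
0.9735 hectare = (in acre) 2.406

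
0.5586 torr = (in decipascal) 744.7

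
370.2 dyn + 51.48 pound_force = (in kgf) 23.35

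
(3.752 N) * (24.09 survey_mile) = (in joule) 1.455e+05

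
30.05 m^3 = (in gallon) 7938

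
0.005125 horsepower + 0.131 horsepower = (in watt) 101.5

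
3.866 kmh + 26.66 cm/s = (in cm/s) 134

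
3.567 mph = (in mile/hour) 3.567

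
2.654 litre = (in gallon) 0.7011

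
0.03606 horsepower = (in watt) 26.89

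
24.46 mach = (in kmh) 2.998e+04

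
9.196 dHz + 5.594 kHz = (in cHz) 5.595e+05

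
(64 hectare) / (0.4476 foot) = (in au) 3.136e-05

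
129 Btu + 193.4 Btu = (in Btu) 322.4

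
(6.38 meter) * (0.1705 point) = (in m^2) 0.0003837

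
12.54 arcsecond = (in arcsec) 12.54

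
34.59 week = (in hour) 5811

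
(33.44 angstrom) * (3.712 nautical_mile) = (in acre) 5.681e-09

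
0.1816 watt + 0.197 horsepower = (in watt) 147.1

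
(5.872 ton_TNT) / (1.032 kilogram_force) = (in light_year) 2.566e-07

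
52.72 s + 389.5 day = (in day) 389.5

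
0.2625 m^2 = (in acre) 6.487e-05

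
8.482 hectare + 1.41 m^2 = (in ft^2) 9.13e+05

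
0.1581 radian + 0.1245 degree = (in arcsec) 3.306e+04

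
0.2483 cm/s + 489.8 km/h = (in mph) 304.4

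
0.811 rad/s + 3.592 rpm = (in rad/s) 1.187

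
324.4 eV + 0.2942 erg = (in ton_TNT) 7.032e-18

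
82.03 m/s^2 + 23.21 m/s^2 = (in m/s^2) 105.2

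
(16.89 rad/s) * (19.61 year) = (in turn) 1.662e+09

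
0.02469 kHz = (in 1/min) 1481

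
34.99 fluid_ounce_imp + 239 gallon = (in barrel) 5.697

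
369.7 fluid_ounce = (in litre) 10.93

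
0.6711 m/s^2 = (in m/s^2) 0.6711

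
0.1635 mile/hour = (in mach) 0.0002147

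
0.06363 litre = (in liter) 0.06363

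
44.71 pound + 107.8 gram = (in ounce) 719.2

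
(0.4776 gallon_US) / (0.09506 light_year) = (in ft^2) 2.164e-17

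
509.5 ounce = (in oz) 509.5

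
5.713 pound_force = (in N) 25.41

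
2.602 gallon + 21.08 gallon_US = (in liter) 89.65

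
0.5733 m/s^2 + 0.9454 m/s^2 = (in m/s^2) 1.519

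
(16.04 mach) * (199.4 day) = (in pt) 2.667e+14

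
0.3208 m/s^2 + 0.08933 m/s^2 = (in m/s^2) 0.4101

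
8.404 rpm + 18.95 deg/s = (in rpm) 11.56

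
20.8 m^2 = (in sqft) 223.9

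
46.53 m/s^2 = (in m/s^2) 46.53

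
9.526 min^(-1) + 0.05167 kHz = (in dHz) 518.3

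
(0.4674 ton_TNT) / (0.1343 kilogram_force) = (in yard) 1.624e+09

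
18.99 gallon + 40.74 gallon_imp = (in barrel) 1.617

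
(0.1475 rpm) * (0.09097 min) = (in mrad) 84.31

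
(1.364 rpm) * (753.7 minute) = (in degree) 3.701e+05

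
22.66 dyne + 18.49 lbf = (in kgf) 8.387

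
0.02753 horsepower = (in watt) 20.53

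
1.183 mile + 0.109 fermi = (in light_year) 2.012e-13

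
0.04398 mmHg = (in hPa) 0.05864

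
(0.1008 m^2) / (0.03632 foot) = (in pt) 2.581e+04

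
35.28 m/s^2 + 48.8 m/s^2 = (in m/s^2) 84.08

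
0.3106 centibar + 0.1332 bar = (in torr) 102.2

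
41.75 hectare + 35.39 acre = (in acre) 138.6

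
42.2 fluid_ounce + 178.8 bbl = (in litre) 2.843e+04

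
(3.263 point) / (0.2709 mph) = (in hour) 2.64e-06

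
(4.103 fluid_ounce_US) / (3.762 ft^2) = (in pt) 0.9841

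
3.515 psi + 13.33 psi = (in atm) 1.146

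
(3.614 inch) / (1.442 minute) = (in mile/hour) 0.002373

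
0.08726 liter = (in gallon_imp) 0.01919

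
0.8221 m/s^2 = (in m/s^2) 0.8221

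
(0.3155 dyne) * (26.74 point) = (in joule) 2.976e-08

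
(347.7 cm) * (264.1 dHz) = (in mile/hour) 205.4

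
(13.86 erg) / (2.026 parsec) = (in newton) 2.217e-23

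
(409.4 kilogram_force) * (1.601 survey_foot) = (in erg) 1.959e+10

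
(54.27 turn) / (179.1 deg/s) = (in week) 0.0001804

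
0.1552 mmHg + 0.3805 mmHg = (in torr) 0.5357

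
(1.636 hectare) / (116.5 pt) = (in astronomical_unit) 2.661e-06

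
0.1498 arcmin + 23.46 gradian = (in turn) 0.05866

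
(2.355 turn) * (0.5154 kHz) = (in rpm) 7.283e+04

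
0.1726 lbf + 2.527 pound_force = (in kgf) 1.225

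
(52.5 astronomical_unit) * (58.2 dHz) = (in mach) 1.342e+11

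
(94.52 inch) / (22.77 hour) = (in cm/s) 0.002929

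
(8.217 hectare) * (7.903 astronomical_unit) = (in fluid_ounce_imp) 3.419e+21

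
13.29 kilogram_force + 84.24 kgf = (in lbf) 215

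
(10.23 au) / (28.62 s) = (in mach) 1.57e+08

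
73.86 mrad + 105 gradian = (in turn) 0.2743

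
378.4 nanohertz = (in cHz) 3.784e-05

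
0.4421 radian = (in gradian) 28.14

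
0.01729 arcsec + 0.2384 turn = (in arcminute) 5149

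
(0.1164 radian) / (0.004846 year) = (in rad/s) 7.617e-07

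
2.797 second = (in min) 0.04662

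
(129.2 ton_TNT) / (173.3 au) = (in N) 0.02085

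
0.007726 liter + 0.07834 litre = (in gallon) 0.02274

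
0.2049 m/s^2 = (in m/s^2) 0.2049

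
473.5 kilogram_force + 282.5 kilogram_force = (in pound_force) 1667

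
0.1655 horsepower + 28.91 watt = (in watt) 152.3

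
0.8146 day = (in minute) 1173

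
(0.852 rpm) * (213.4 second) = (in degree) 1091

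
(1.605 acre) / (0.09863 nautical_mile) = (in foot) 116.7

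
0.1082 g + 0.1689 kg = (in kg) 0.169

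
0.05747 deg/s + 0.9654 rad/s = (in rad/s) 0.9664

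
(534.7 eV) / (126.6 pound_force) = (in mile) 9.453e-23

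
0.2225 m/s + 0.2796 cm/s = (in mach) 0.0006617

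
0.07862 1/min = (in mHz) 1.31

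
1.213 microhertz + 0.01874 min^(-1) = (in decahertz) 3.135e-05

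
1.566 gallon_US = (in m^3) 0.005928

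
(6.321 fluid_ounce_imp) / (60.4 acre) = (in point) 2.083e-06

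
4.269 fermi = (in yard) 4.669e-15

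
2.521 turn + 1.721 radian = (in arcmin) 6.037e+04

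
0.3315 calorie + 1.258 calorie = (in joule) 6.65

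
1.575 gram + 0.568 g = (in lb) 0.004725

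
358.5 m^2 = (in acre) 0.08859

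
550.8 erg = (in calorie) 1.316e-05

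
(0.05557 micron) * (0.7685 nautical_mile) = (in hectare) 7.909e-09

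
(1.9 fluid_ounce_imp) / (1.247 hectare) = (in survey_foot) 1.42e-08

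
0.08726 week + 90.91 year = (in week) 4740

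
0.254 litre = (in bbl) 0.001598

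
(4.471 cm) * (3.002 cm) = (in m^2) 0.001342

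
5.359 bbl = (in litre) 852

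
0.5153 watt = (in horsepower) 0.000691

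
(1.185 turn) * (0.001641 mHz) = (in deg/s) 0.0007001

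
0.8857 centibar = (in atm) 0.008741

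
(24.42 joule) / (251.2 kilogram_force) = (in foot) 0.03252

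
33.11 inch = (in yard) 0.9197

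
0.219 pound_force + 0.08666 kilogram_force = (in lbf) 0.4101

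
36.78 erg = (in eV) 2.296e+13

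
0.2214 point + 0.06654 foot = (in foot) 0.0668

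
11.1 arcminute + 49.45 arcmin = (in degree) 1.009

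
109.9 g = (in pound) 0.2423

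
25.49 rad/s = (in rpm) 243.4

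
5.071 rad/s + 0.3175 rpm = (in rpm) 48.74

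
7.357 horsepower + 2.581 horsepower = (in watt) 7411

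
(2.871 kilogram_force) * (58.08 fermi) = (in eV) 1.021e+07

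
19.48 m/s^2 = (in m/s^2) 19.48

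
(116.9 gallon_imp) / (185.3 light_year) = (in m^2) 3.031e-19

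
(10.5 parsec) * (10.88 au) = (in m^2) 5.273e+29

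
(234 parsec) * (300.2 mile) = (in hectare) 3.488e+20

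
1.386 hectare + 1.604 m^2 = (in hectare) 1.386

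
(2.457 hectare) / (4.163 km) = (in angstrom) 5.902e+10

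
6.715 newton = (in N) 6.715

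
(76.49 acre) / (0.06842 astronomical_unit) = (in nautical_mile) 1.633e-08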